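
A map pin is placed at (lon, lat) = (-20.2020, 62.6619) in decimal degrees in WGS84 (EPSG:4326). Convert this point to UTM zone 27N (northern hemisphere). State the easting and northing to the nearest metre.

E 540887 m, N 6948173 m

Zone 27 central meridian λ₀ = 6×27 − 183 = -21°; Δλ = +0.7980°.
Transverse Mercator on WGS84 with k₀ = 0.9996 gives E = 540886.733 m, N = 6948172.947 m.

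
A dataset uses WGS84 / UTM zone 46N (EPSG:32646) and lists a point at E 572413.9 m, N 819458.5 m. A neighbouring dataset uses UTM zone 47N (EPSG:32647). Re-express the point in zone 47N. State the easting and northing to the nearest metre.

E -90528 m, N 822966 m

UTM 46N → geographic: φ = 7.41300005°, λ = 93.65619991°.
UTM 47N (λ₀ = 99°) forward: E = -90527.799 m, N = 822965.794 m.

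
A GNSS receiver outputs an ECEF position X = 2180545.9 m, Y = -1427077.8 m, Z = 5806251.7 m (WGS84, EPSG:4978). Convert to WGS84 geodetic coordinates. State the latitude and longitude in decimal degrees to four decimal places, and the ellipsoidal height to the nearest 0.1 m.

lat 65.9714°, lon -33.2031°, h 3943.8 m

λ = atan2(Y, X) = -33.20310076°; p = √(X²+Y²) = 2606018.3 m.
Bowring's method on WGS84 (a = 6378137 m, b = 6356752.314 m) gives φ = 65.97139988°, h = 3943.758 m.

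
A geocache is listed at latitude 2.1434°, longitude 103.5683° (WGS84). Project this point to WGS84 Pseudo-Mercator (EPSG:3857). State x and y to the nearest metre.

x 11529170 m, y 238658 m

Web Mercator is spherical with R = a = 6378137 m.
x = R·λ = 6378137 × 1.807607836 = 11529170.418 m.
y = R·ln tan(π/4 + φ/2) = 6378137 × 0.037418116 = 238657.869 m.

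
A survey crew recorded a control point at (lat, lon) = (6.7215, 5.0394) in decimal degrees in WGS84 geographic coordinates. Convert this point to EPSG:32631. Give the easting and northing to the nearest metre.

Zone 31 central meridian λ₀ = 6×31 − 183 = 3°; Δλ = +2.0394°.
Transverse Mercator on WGS84 with k₀ = 0.9996 gives E = 725431.345 m, N = 743431.567 m.

E 725431 m, N 743432 m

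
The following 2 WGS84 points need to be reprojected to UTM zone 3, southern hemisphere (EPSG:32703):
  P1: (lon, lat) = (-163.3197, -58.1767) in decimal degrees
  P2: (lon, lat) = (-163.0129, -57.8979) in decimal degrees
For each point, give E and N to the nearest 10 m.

P1: E 598830 m, N 3550390 m; P2: E 617780 m, N 3580930 m

UTM zone 3S: λ₀ = -165°, k₀ = 0.9996.
P1 (-58.1767°, -163.3197°) → (598825.177, 3550385.592) m.
P2 (-57.8979°, -163.0129°) → (617779.777, 3580926.476) m.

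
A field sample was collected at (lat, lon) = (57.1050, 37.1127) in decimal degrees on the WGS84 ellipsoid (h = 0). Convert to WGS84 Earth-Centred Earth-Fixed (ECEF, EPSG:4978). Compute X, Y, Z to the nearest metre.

X 2768889 m, Y 2095059 m, Z 5332260 m

WGS84: a = 6378137 m, e² = 0.006694380; N(φ) = a/√(1−e²sin²φ) = 6393242.299 m.
X = (N+h)·cosφ·cosλ = 2768888.591 m; Y = (N+h)·cosφ·sinλ = 2095058.948 m; Z = (N(1−e²)+h)·sinφ = 5332259.513 m.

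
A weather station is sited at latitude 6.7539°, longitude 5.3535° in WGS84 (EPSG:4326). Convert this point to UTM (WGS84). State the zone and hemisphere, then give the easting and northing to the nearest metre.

Zone 31N: E 760152 m, N 747172 m

Longitude 5.3535° lies in the 6° band [0°, 6°), giving zone 31; latitude is north of the equator, so 31N.
Zone 31 central meridian λ₀ = 6×31 − 183 = 3°; Δλ = +2.3535°.
Transverse Mercator on WGS84 with k₀ = 0.9996 gives E = 760151.921 m, N = 747172.140 m.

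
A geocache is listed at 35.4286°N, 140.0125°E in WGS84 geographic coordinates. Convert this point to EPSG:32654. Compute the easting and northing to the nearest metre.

Zone 54 central meridian λ₀ = 6×54 − 183 = 141°; Δλ = -0.9875°.
Transverse Mercator on WGS84 with k₀ = 0.9996 gives E = 410359.912 m, N = 3921022.682 m.

E 410360 m, N 3921023 m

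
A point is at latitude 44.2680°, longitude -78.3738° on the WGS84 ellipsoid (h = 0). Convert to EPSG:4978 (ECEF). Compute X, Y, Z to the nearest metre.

X 921928 m, Y -4480881 m, Z 4429464 m

WGS84: a = 6378137 m, e² = 0.006694380; N(φ) = a/√(1−e²sin²φ) = 6388564.214 m.
X = (N+h)·cosφ·cosλ = 921928.357 m; Y = (N+h)·cosφ·sinλ = -4480881.217 m; Z = (N(1−e²)+h)·sinφ = 4429464.218 m.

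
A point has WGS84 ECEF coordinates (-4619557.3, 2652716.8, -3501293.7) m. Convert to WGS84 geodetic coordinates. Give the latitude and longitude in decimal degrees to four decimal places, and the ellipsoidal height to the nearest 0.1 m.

lat -33.4925°, lon 150.1340°, h 2995.7 m

λ = atan2(Y, X) = 150.13399985°; p = √(X²+Y²) = 5327026.9 m.
Bowring's method on WGS84 (a = 6378137 m, b = 6356752.314 m) gives φ = -33.49250001°, h = 2995.697 m.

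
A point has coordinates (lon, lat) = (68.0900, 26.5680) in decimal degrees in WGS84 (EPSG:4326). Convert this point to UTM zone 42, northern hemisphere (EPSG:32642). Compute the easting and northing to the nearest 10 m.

E 409370 m, N 2938910 m

Zone 42 central meridian λ₀ = 6×42 − 183 = 69°; Δλ = -0.9100°.
Transverse Mercator on WGS84 with k₀ = 0.9996 gives E = 409369.435 m, N = 2938910.650 m.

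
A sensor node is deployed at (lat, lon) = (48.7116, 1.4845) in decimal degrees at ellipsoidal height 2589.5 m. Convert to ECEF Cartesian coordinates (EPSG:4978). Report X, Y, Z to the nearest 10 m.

X 4216880 m, Y 109280 m, Z 4771400 m

WGS84: a = 6378137 m, e² = 0.006694380; N(φ) = a/√(1−e²sin²φ) = 6390224.799 m.
X = (N+h)·cosφ·cosλ = 4216879.883 m; Y = (N+h)·cosφ·sinλ = 109281.336 m; Z = (N(1−e²)+h)·sinφ = 4771402.484 m.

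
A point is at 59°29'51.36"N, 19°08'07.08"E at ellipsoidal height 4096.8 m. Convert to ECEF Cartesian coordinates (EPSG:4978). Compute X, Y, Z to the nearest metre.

WGS84: a = 6378137 m, e² = 0.006694380; N(φ) = a/√(1−e²sin²φ) = 6394045.015 m.
X = (N+h)·cosφ·cosλ = 3068097.814 m; Y = (N+h)·cosφ·sinλ = 1064541.497 m; Z = (N(1−e²)+h)·sinφ = 5475809.124 m.

X 3068098 m, Y 1064541 m, Z 5475809 m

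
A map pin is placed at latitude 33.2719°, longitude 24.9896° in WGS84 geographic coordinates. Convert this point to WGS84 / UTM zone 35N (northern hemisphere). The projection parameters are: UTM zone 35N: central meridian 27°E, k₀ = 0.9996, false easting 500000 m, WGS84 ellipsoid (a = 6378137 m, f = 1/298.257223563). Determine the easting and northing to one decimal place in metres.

E 312759.5 m, N 3683233.1 m

Zone 35 central meridian λ₀ = 6×35 − 183 = 27°; Δλ = -2.0104°.
Transverse Mercator on WGS84 with k₀ = 0.9996 gives E = 312759.549 m, N = 3683233.079 m.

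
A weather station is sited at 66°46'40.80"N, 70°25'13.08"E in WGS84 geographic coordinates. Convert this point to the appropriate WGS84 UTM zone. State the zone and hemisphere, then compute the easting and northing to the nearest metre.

Zone 42N: E 562488 m, N 7407344 m

Longitude 70.4203° lies in the 6° band [66°, 72°), giving zone 42; latitude is north of the equator, so 42N.
Zone 42 central meridian λ₀ = 6×42 − 183 = 69°; Δλ = +1.4203°.
Transverse Mercator on WGS84 with k₀ = 0.9996 gives E = 562488.357 m, N = 7407344.323 m.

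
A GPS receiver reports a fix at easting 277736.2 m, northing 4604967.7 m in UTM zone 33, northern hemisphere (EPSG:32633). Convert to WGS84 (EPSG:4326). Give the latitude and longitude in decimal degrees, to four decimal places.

Zone 33N: λ₀ = 15°, k₀ = 0.9996, false easting 500000 m.
Meridian distance M = (N − FN)/k₀ = 4606810.4 m.
Inverse transverse Mercator on WGS84 gives φ = 41.56550025°, λ = 12.33439975°.

lat 41.5655°, lon 12.3344°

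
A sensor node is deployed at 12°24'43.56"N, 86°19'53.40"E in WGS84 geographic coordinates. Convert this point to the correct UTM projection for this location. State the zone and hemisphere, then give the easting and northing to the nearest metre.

Longitude 86.3315° lies in the 6° band [84°, 90°), giving zone 45; latitude is north of the equator, so 45N.
Zone 45 central meridian λ₀ = 6×45 − 183 = 87°; Δλ = -0.6685°.
Transverse Mercator on WGS84 with k₀ = 0.9996 gives E = 427338.605 m, N = 1372214.638 m.

Zone 45N: E 427339 m, N 1372215 m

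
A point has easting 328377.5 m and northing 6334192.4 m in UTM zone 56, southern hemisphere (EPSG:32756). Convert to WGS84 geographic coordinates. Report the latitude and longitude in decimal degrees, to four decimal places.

Zone 56S: λ₀ = 153°, k₀ = 0.9996, false easting 500000 m, false northing 10000000 m.
Meridian distance M = (N − FN)/k₀ = -3667274.5 m.
Inverse transverse Mercator on WGS84 gives φ = -33.11740030°, λ = 151.16049960°.

lat -33.1174°, lon 151.1605°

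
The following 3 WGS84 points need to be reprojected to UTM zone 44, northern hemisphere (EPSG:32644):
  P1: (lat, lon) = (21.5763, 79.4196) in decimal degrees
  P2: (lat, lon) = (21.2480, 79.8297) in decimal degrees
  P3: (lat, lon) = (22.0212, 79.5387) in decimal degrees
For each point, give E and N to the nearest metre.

P1: E 336374 m, N 2386761 m; P2: E 378568 m, N 2350044 m; P3: E 349174 m, N 2435895 m

UTM zone 44N: λ₀ = 81°, k₀ = 0.9996.
P1 (21.5763°, 79.4196°) → (336374.401, 2386760.521) m.
P2 (21.2480°, 79.8297°) → (378567.884, 2350044.363) m.
P3 (22.0212°, 79.5387°) → (349173.974, 2435894.778) m.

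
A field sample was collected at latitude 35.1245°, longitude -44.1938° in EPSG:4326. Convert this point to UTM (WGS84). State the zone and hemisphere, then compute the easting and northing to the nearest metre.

Zone 23N: E 573456 m, N 3887147 m

Longitude -44.1938° lies in the 6° band [-48°, -42°), giving zone 23; latitude is north of the equator, so 23N.
Zone 23 central meridian λ₀ = 6×23 − 183 = -45°; Δλ = +0.8062°.
Transverse Mercator on WGS84 with k₀ = 0.9996 gives E = 573456.307 m, N = 3887147.136 m.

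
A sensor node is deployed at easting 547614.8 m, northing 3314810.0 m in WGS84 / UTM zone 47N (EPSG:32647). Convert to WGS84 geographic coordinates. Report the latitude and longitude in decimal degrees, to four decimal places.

Zone 47N: λ₀ = 99°, k₀ = 0.9996, false easting 500000 m.
Meridian distance M = (N − FN)/k₀ = 3316136.5 m.
Inverse transverse Mercator on WGS84 gives φ = 29.96319962°, λ = 99.49350019°.

lat 29.9632°, lon 99.4935°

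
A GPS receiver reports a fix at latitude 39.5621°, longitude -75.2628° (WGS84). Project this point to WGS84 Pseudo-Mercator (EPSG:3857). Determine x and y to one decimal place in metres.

x -8378216.6 m, y 4802510.4 m

Web Mercator is spherical with R = a = 6378137 m.
x = R·λ = 6378137 × -1.313583664 = -8378216.572 m.
y = R·ln tan(π/4 + φ/2) = 6378137 × 0.752964448 = 4802510.408 m.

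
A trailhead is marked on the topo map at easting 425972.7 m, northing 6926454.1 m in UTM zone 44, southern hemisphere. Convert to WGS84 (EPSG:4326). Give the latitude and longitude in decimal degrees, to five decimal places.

lat -27.78440°, lon 80.24860°

Zone 44S: λ₀ = 81°, k₀ = 0.9996, false easting 500000 m, false northing 10000000 m.
Meridian distance M = (N − FN)/k₀ = -3074775.8 m.
Inverse transverse Mercator on WGS84 gives φ = -27.78439992°, λ = 80.24859974°.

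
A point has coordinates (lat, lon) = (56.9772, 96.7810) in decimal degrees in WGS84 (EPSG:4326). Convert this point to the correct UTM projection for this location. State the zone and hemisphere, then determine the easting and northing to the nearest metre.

Zone 47N: E 365132 m, N 6317038 m

Longitude 96.7810° lies in the 6° band [96°, 102°), giving zone 47; latitude is north of the equator, so 47N.
Zone 47 central meridian λ₀ = 6×47 − 183 = 99°; Δλ = -2.2190°.
Transverse Mercator on WGS84 with k₀ = 0.9996 gives E = 365131.715 m, N = 6317038.119 m.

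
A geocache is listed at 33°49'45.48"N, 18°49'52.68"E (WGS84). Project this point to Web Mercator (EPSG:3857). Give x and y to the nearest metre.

x 2096291 m, y 4005904 m

Web Mercator is spherical with R = a = 6378137 m.
x = R·λ = 6378137 × 0.328668187 = 2096290.727 m.
y = R·ln tan(π/4 + φ/2) = 6378137 × 0.628068063 = 4005904.152 m.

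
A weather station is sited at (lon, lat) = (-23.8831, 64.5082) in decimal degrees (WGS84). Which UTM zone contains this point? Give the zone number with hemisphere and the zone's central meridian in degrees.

UTM zone = ⌊(λ + 180)/6⌋ + 1; -23.8831° ∈ [-24°, -18°) → zone 27.
Hemisphere: N (φ ≥ 0).
Central meridian λ₀ = 6×27 − 183 = -21°.

Zone 27N, central meridian -21°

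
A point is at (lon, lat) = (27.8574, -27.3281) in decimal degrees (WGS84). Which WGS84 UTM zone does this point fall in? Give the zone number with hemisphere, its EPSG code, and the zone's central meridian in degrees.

Zone 35S (EPSG:32735), central meridian 27°

UTM zone = ⌊(λ + 180)/6⌋ + 1; 27.8574° ∈ [24°, 30°) → zone 35.
Hemisphere: S (φ < 0).
Central meridian λ₀ = 6×35 − 183 = 27°.
EPSG code: 32735.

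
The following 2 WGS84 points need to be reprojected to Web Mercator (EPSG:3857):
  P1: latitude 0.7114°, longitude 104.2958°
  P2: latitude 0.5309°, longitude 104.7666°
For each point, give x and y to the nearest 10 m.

Web Mercator: x = R·λ, y = R·ln tan(π/4+φ/2), R = 6378137 m.
P1 (0.7114°, 104.2958°) → (11610155.348, 79194.721) m.
P2 (0.5309°, 104.7666°) → (11662564.564, 59100.363) m.

P1: x 11610160 m, y 79190 m; P2: x 11662560 m, y 59100 m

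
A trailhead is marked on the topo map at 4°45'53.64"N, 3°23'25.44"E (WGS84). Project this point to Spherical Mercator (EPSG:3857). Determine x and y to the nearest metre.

x 377418 m, y 531039 m

Web Mercator is spherical with R = a = 6378137 m.
x = R·λ = 6378137 × 0.059173643 = 377417.602 m.
y = R·ln tan(π/4 + φ/2) = 6378137 × 0.083259221 = 531038.716 m.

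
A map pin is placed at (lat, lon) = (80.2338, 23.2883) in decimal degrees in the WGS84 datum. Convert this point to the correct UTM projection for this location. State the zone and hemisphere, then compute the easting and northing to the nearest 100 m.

Standard formula gives zone 34, but this point is in the Norway/Svalbard exception area, so zone 35N applies.
Zone 35 central meridian λ₀ = 6×35 − 183 = 27°; Δλ = -3.7117°.
Transverse Mercator on WGS84 with k₀ = 0.9996 gives E = 429757.757 m, N = 8909924.703 m.

Zone 35N: E 429800 m, N 8909900 m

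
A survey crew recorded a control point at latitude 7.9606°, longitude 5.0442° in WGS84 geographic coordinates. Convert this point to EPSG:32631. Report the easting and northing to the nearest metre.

E 725337 m, N 880499 m

Zone 31 central meridian λ₀ = 6×31 − 183 = 3°; Δλ = +2.0442°.
Transverse Mercator on WGS84 with k₀ = 0.9996 gives E = 725337.040 m, N = 880499.011 m.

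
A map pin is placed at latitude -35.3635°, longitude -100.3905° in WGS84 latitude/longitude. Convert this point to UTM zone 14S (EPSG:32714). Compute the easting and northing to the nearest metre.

E 373674 m, N 6085758 m

Zone 14 central meridian λ₀ = 6×14 − 183 = -99°; Δλ = -1.3905°.
Transverse Mercator on WGS84 with k₀ = 0.9996 gives E = 373674.127 m, N = 6085757.676 m.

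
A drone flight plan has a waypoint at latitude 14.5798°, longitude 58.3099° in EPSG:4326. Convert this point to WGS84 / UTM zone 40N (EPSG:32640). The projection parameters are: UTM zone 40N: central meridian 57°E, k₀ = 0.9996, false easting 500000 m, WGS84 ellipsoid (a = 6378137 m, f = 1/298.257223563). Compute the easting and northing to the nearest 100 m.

E 641100 m, N 1612300 m

Zone 40 central meridian λ₀ = 6×40 − 183 = 57°; Δλ = +1.3099°.
Transverse Mercator on WGS84 with k₀ = 0.9996 gives E = 641106.074 m, N = 1612256.944 m.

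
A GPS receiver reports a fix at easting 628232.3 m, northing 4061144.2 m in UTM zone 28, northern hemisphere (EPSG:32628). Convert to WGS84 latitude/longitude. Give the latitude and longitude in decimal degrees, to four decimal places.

lat 36.6873°, lon -13.5647°

Zone 28N: λ₀ = -15°, k₀ = 0.9996, false easting 500000 m.
Meridian distance M = (N − FN)/k₀ = 4062769.3 m.
Inverse transverse Mercator on WGS84 gives φ = 36.68730030°, λ = -13.56469975°.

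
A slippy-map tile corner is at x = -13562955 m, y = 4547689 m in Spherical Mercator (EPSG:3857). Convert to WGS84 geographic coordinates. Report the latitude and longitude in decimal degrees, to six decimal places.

R = 6378137 m. λ = x/R = -121.83809774°.
φ = 2·arctan(exp(y/R)) − 90° = 2·arctan(2.04013) − 90° = 37.77499689°.

lat 37.774997°, lon -121.838098°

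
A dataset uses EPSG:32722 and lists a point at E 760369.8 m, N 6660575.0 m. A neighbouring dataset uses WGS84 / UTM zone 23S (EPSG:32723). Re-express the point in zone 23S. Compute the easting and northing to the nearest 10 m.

E 182470 m, N 6659070 m

UTM 22S → geographic: φ = -30.15840019°, λ = -48.29659986°.
UTM 23S (λ₀ = -45°) forward: E = 182469.351 m, N = 6659069.961 m.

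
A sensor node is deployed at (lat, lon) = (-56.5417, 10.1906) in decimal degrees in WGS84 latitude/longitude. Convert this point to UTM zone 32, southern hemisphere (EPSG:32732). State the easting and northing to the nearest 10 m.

Zone 32 central meridian λ₀ = 6×32 − 183 = 9°; Δλ = +1.1906°.
Transverse Mercator on WGS84 with k₀ = 0.9996 gives E = 573211.085 m, N = 3732993.366 m.

E 573210 m, N 3732990 m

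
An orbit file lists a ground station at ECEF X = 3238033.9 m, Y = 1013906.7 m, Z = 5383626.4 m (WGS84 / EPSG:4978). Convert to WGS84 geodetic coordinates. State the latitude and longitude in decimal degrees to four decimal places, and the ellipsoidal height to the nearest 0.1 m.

lat 57.9519°, lon 17.3866°, h 860.6 m

λ = atan2(Y, X) = 17.38659982°; p = √(X²+Y²) = 3393062.1 m.
Bowring's method on WGS84 (a = 6378137 m, b = 6356752.314 m) gives φ = 57.95190026°, h = 860.633 m.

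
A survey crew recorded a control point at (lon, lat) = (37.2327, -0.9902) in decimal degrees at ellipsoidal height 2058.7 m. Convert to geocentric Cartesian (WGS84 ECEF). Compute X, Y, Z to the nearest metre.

X 5079061 m, Y 3859788 m, Z -109521 m

WGS84: a = 6378137 m, e² = 0.006694380; N(φ) = a/√(1−e²sin²φ) = 6378143.376 m.
X = (N+h)·cosφ·cosλ = 5079060.875 m; Y = (N+h)·cosφ·sinλ = 3859787.839 m; Z = (N(1−e²)+h)·sinφ = -109520.884 m.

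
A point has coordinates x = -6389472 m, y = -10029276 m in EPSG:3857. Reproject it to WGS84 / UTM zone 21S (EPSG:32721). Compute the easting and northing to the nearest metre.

E 482344 m, N 2618627 m

Web Mercator inverse (R = 6378137 m) → φ = -66.55090134°, λ = -57.39760355°.
UTM 21S forward: E = 482344.357 m, N = 2618626.525 m.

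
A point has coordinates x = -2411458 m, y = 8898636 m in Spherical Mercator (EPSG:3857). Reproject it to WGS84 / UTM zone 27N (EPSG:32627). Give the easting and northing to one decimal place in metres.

E 465489.8 m, N 6892860.7 m

Web Mercator inverse (R = 6378137 m) → φ = 62.16610134°, λ = -21.66249578°.
UTM 27N forward: E = 465489.761 m, N = 6892860.663 m.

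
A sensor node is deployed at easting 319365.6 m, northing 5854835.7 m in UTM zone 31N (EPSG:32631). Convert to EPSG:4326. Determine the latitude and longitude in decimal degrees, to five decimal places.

lat 52.81300°, lon 0.31970°

Zone 31N: λ₀ = 3°, k₀ = 0.9996, false easting 500000 m.
Meridian distance M = (N − FN)/k₀ = 5857178.6 m.
Inverse transverse Mercator on WGS84 gives φ = 52.81300029°, λ = 0.31970034°.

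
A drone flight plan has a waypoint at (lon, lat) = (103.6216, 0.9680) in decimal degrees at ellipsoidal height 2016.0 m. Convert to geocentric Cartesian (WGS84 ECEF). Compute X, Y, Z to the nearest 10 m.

X -1502370 m, Y 6199810 m, Z 107060 m

WGS84: a = 6378137 m, e² = 0.006694380; N(φ) = a/√(1−e²sin²φ) = 6378143.093 m.
X = (N+h)·cosφ·cosλ = -1502367.368 m; Y = (N+h)·cosφ·sinλ = 6199814.873 m; Z = (N(1−e²)+h)·sinφ = 107064.968 m.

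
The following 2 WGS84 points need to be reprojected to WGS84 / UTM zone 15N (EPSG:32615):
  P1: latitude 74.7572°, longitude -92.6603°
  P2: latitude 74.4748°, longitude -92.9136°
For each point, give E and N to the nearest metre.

P1: E 509969 m, N 8296546 m; P2: E 502581 m, N 8265012 m

UTM zone 15N: λ₀ = -93°, k₀ = 0.9996.
P1 (74.7572°, -92.6603°) → (509969.085, 8296545.514) m.
P2 (74.4748°, -92.9136°) → (502581.379, 8265011.532) m.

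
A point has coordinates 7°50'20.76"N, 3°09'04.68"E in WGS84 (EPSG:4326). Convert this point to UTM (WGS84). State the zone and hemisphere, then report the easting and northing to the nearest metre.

Longitude 3.1513° lies in the 6° band [0°, 6°), giving zone 31; latitude is north of the equator, so 31N.
Zone 31 central meridian λ₀ = 6×31 − 183 = 3°; Δλ = +0.1513°.
Transverse Mercator on WGS84 with k₀ = 0.9996 gives E = 516679.628 m, N = 866513.180 m.

Zone 31N: E 516680 m, N 866513 m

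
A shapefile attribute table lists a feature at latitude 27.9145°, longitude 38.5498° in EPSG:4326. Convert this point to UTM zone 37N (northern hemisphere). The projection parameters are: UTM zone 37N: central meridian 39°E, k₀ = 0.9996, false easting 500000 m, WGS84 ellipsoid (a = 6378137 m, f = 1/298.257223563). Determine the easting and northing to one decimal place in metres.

Zone 37 central meridian λ₀ = 6×37 − 183 = 39°; Δλ = -0.4502°.
Transverse Mercator on WGS84 with k₀ = 0.9996 gives E = 455700.053 m, N = 3087812.636 m.

E 455700.1 m, N 3087812.6 m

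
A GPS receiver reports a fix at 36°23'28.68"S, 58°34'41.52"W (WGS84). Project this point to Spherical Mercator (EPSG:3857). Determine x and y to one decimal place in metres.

x -6520895.4 m, y -4354598.1 m

Web Mercator is spherical with R = a = 6378137 m.
x = R·λ = 6378137 × -1.022382460 = -6520895.396 m.
y = R·ln tan(π/4 + φ/2) = 6378137 × -0.682738250 = -4354598.093 m.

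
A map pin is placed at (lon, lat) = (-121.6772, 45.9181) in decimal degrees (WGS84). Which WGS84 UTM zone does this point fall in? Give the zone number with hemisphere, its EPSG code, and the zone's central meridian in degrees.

Zone 10N (EPSG:32610), central meridian -123°

UTM zone = ⌊(λ + 180)/6⌋ + 1; -121.6772° ∈ [-126°, -120°) → zone 10.
Hemisphere: N (φ ≥ 0).
Central meridian λ₀ = 6×10 − 183 = -123°.
EPSG code: 32610.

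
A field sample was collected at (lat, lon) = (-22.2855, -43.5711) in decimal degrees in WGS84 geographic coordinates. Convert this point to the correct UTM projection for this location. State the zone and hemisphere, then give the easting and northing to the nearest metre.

Zone 23S: E 647206 m, N 7534875 m

Longitude -43.5711° lies in the 6° band [-48°, -42°), giving zone 23; latitude is south of the equator, so 23S.
Zone 23 central meridian λ₀ = 6×23 − 183 = -45°; Δλ = +1.4289°.
Transverse Mercator on WGS84 with k₀ = 0.9996 gives E = 647206.161 m, N = 7534875.449 m.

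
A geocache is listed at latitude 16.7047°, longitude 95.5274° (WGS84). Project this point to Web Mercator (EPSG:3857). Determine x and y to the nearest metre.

Web Mercator is spherical with R = a = 6378137 m.
x = R·λ = 6378137 × 1.667267656 = 10634061.525 m.
y = R·ln tan(π/4 + φ/2) = 6378137 × 0.295772463 = 1886477.288 m.

x 10634062 m, y 1886477 m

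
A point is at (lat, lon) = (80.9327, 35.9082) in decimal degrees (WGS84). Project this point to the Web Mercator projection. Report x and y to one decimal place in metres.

Web Mercator is spherical with R = a = 6378137 m.
x = R·λ = 6378137 × 0.626716318 = 3997282.539 m.
y = R·ln tan(π/4 + φ/2) = 6378137 × 2.534609522 = 16166086.775 m.

x 3997282.5 m, y 16166086.8 m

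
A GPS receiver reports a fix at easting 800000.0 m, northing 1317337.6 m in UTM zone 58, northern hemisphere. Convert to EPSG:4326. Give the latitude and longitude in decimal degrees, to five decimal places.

lat 11.90320°, lon 167.75390°

Zone 58N: λ₀ = 165°, k₀ = 0.9996, false easting 500000 m.
Meridian distance M = (N − FN)/k₀ = 1317864.7 m.
Inverse transverse Mercator on WGS84 gives φ = 11.90319974°, λ = 167.75390000°.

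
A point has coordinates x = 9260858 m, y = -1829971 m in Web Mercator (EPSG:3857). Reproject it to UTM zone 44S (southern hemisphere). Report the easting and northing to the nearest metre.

Web Mercator inverse (R = 6378137 m) → φ = -16.21790313°, λ = 83.19170285°.
UTM 44S forward: E = 734286.459 m, N = 8205709.202 m.

E 734286 m, N 8205709 m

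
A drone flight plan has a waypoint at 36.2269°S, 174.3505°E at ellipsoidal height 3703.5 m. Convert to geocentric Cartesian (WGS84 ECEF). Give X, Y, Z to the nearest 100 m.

WGS84: a = 6378137 m, e² = 0.006694380; N(φ) = a/√(1−e²sin²φ) = 6385606.452 m.
X = (N+h)·cosφ·cosλ = -5129112.200 m; Y = (N+h)·cosφ·sinλ = 507388.065 m; Z = (N(1−e²)+h)·sinφ = -3750719.712 m.

X -5129100 m, Y 507400 m, Z -3750700 m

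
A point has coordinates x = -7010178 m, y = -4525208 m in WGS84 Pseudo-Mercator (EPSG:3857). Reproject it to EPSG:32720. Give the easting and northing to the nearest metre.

E 502339 m, N 5836878 m

Web Mercator inverse (R = 6378137 m) → φ = -37.61519864°, λ = -62.97350042°.
UTM 20S forward: E = 502338.697 m, N = 5836877.762 m.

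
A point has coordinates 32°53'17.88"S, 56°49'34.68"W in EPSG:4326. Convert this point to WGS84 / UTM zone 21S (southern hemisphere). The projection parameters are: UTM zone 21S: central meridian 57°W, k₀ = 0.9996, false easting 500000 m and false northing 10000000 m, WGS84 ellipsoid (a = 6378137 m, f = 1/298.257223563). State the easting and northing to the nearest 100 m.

Zone 21 central meridian λ₀ = 6×21 − 183 = -57°; Δλ = +0.1737°.
Transverse Mercator on WGS84 with k₀ = 0.9996 gives E = 516246.756 m, N = 6361082.645 m.

E 516200 m, N 6361100 m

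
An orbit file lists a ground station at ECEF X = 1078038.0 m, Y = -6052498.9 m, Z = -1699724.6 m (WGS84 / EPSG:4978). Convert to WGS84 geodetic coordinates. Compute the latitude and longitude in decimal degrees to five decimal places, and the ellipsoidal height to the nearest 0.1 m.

lat -15.55410°, lon -79.90070°, h 1787.6 m

λ = atan2(Y, X) = -79.90069971°; p = √(X²+Y²) = 6147756.4 m.
Bowring's method on WGS84 (a = 6378137 m, b = 6356752.314 m) gives φ = -15.55409980°, h = 1787.602 m.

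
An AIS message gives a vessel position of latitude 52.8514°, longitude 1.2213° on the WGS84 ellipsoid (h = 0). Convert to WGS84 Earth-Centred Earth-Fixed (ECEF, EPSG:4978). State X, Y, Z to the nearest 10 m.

X 3859000 m, Y 82270 m, Z 5060570 m

WGS84: a = 6378137 m, e² = 0.006694380; N(φ) = a/√(1−e²sin²φ) = 6391743.842 m.
X = (N+h)·cosφ·cosλ = 3858996.938 m; Y = (N+h)·cosφ·sinλ = 82269.705 m; Z = (N(1−e²)+h)·sinφ = 5060574.214 m.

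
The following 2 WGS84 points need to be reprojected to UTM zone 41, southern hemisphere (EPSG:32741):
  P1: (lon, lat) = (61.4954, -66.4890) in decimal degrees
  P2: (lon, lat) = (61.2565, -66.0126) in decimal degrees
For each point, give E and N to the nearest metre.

P1: E 433027 m, N 2624776 m; P2: E 420916 m, N 2677586 m

UTM zone 41S: λ₀ = 63°, k₀ = 0.9996.
P1 (-66.4890°, 61.4954°) → (433026.705, 2624776.466) m.
P2 (-66.0126°, 61.2565°) → (420915.734, 2677586.070) m.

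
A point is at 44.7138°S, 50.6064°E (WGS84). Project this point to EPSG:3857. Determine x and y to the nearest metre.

Web Mercator is spherical with R = a = 6378137 m.
x = R·λ = 6378137 × 0.883248303 = 5633478.679 m.
y = R·ln tan(π/4 + φ/2) = 6378137 × -0.874326959 = -5576577.125 m.

x 5633479 m, y -5576577 m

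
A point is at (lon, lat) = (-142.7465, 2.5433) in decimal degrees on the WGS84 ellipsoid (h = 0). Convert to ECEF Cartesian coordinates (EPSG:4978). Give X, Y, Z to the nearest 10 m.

WGS84: a = 6378137 m, e² = 0.006694380; N(φ) = a/√(1−e²sin²φ) = 6378179.038 m.
X = (N+h)·cosφ·cosλ = -5071806.644 m; Y = (N+h)·cosφ·sinλ = -3857180.381 m; Z = (N(1−e²)+h)·sinφ = 281133.065 m.

X -5071810 m, Y -3857180 m, Z 281130 m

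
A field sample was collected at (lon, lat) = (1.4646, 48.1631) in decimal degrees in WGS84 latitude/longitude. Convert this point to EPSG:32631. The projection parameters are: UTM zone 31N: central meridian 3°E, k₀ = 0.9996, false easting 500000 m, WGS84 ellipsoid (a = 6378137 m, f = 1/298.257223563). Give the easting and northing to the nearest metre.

Zone 31 central meridian λ₀ = 6×31 − 183 = 3°; Δλ = -1.5354°.
Transverse Mercator on WGS84 with k₀ = 0.9996 gives E = 385829.031 m, N = 5335568.246 m.

E 385829 m, N 5335568 m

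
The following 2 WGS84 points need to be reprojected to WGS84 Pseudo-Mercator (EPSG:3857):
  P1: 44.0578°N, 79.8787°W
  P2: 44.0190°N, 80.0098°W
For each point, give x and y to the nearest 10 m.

P1: x -8892060 m, y 5474390 m; P2: x -8906650 m, y 5468380 m

Web Mercator: x = R·λ, y = R·ln tan(π/4+φ/2), R = 6378137 m.
P1 (44.0578°, -79.8787°) → (-8892056.209, 5474391.228) m.
P2 (44.0190°, -80.0098°) → (-8906650.194, 5468382.948) m.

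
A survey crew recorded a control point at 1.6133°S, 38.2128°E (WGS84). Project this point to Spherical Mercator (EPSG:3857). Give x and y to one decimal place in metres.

Web Mercator is spherical with R = a = 6378137 m.
x = R·λ = 6378137 × 0.666939176 = 4253829.438 m.
y = R·ln tan(π/4 + φ/2) = 6378137 × -0.028161118 = -179615.470 m.

x 4253829.4 m, y -179615.5 m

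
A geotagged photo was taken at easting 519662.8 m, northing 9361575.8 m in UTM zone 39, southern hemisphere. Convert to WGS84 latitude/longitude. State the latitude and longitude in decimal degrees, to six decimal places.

Zone 39S: λ₀ = 51°, k₀ = 0.9996, false easting 500000 m, false northing 10000000 m.
Meridian distance M = (N − FN)/k₀ = -638679.7 m.
Inverse transverse Mercator on WGS84 gives φ = -5.77580019°, λ = 51.17759997°.

lat -5.775800°, lon 51.177600°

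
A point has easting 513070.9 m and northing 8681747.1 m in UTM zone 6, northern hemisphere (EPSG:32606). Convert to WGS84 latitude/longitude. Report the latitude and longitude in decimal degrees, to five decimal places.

lat 78.20890°, lon -146.42700°

Zone 6N: λ₀ = -147°, k₀ = 0.9996, false easting 500000 m.
Meridian distance M = (N − FN)/k₀ = 8685221.2 m.
Inverse transverse Mercator on WGS84 gives φ = 78.20890008°, λ = -146.42699906°.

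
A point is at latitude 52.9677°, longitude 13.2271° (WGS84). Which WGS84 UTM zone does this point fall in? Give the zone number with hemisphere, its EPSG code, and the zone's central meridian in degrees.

UTM zone = ⌊(λ + 180)/6⌋ + 1; 13.2271° ∈ [12°, 18°) → zone 33.
Hemisphere: N (φ ≥ 0).
Central meridian λ₀ = 6×33 − 183 = 15°.
EPSG code: 32633.

Zone 33N (EPSG:32633), central meridian 15°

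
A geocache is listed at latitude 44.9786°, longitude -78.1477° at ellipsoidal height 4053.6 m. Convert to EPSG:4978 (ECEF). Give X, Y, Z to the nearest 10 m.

X 928800 m, Y -4425730 m, Z 4488530 m

WGS84: a = 6378137 m, e² = 0.006694380; N(φ) = a/√(1−e²sin²φ) = 6388830.276 m.
X = (N+h)·cosφ·cosλ = 928799.921 m; Y = (N+h)·cosφ·sinλ = -4425729.026 m; Z = (N(1−e²)+h)·sinφ = 4488531.700 m.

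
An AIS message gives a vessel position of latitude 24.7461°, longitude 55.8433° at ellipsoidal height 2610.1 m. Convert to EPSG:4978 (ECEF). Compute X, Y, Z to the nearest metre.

WGS84: a = 6378137 m, e² = 0.006694380; N(φ) = a/√(1−e²sin²φ) = 6381881.127 m.
X = (N+h)·cosφ·cosλ = 3255454.651 m; Y = (N+h)·cosφ·sinλ = 4798051.816 m; Z = (N(1−e²)+h)·sinφ = 2654651.107 m.

X 3255455 m, Y 4798052 m, Z 2654651 m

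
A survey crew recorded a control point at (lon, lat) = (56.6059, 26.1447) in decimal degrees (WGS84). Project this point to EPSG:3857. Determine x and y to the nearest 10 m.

Web Mercator is spherical with R = a = 6378137 m.
x = R·λ = 6378137 × 0.987959331 = 6301339.964 m.
y = R·ln tan(π/4 + φ/2) = 6378137 × 0.473024290 = 3017013.724 m.

x 6301340 m, y 3017010 m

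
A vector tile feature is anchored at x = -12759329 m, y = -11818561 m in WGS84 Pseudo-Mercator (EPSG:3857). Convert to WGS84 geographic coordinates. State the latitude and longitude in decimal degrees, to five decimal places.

R = 6378137 m. λ = x/R = -114.61900256°.
φ = 2·arctan(exp(y/R)) − 90° = 2·arctan(0.15677) − 90° = -72.18059936°.

lat -72.18060°, lon -114.61900°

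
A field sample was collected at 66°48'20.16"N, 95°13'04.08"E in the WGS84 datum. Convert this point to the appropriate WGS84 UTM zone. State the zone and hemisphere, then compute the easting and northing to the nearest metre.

Longitude 95.2178° lies in the 6° band [90°, 96°), giving zone 46; latitude is north of the equator, so 46N.
Zone 46 central meridian λ₀ = 6×46 − 183 = 93°; Δλ = +2.2178°.
Transverse Mercator on WGS84 with k₀ = 0.9996 gives E = 597456.279 m, N = 7411443.200 m.

Zone 46N: E 597456 m, N 7411443 m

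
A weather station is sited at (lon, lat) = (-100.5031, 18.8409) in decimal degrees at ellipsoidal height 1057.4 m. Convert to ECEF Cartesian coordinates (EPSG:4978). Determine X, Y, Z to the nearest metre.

X -1100933 m, Y -5938307 m, Z 2047032 m

WGS84: a = 6378137 m, e² = 0.006694380; N(φ) = a/√(1−e²sin²φ) = 6380364.661 m.
X = (N+h)·cosφ·cosλ = -1100932.553 m; Y = (N+h)·cosφ·sinλ = -5938307.387 m; Z = (N(1−e²)+h)·sinφ = 2047031.515 m.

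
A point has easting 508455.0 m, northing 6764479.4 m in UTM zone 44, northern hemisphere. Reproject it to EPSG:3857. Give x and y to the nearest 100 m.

x 9034300 m, y 8629300 m

Unproject from UTM 44N (λ₀ = 81°) → φ = 61.01510042°, λ = 81.15639994°.
Web Mercator (R = 6378137 m): x = 9034289.116 m, y = 8629291.306 m.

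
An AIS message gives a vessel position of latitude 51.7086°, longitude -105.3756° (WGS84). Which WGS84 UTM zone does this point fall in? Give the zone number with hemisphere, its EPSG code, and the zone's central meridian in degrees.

Zone 13N (EPSG:32613), central meridian -105°

UTM zone = ⌊(λ + 180)/6⌋ + 1; -105.3756° ∈ [-108°, -102°) → zone 13.
Hemisphere: N (φ ≥ 0).
Central meridian λ₀ = 6×13 − 183 = -105°.
EPSG code: 32613.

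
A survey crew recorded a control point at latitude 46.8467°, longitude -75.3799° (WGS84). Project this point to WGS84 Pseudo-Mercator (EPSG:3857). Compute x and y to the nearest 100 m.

Web Mercator is spherical with R = a = 6378137 m.
x = R·λ = 6378137 × -1.315627445 = -8391252.084 m.
y = R·ln tan(π/4 + φ/2) = 6378137 × 0.927714066 = 5917087.410 m.

x -8391300 m, y 5917100 m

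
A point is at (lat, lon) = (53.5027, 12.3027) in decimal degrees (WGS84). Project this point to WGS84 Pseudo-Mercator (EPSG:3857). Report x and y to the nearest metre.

x 1369530 m, y 7076531 m

Web Mercator is spherical with R = a = 6378137 m.
x = R·λ = 6378137 × 0.214722622 = 1369530.299 m.
y = R·ln tan(π/4 + φ/2) = 6378137 × 1.109498054 = 7076530.590 m.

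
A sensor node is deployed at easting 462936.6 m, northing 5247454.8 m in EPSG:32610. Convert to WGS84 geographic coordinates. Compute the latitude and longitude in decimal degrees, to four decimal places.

Zone 10N: λ₀ = -123°, k₀ = 0.9996, false easting 500000 m.
Meridian distance M = (N − FN)/k₀ = 5249554.6 m.
Inverse transverse Mercator on WGS84 gives φ = 47.37949969°, λ = -123.49100017°.

lat 47.3795°, lon -123.4910°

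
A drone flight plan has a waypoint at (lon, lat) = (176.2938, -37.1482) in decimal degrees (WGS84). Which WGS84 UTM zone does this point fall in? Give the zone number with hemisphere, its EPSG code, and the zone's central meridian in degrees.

Zone 60S (EPSG:32760), central meridian 177°

UTM zone = ⌊(λ + 180)/6⌋ + 1; 176.2938° ∈ [174°, 180°) → zone 60.
Hemisphere: S (φ < 0).
Central meridian λ₀ = 6×60 − 183 = 177°.
EPSG code: 32760.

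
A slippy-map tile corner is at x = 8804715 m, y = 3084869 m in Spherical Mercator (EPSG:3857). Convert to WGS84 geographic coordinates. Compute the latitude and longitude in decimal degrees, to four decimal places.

R = 6378137 m. λ = x/R = 79.09410057°.
φ = 2·arctan(exp(y/R)) − 90° = 2·arctan(1.62200) − 90° = 26.69059837°.

lat 26.6906°, lon 79.0941°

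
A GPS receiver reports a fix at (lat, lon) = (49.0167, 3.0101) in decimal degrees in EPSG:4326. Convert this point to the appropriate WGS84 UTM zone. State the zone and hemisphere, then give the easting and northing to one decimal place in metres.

Longitude 3.0101° lies in the 6° band [0°, 6°), giving zone 31; latitude is north of the equator, so 31N.
Zone 31 central meridian λ₀ = 6×31 − 183 = 3°; Δλ = +0.0101°.
Transverse Mercator on WGS84 with k₀ = 0.9996 gives E = 500738.492 m, N = 5429312.293 m.

Zone 31N: E 500738.5 m, N 5429312.3 m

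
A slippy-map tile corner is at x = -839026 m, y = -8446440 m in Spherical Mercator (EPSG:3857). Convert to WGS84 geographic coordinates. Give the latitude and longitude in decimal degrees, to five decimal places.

R = 6378137 m. λ = x/R = -7.53709880°.
φ = 2·arctan(exp(y/R)) − 90° = 2·arctan(0.26599) − 90° = -60.20910195°.

lat -60.20910°, lon -7.53710°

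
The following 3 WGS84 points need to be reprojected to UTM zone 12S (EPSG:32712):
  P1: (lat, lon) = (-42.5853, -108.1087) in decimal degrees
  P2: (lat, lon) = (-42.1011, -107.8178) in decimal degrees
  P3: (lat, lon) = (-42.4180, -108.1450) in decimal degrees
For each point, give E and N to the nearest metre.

UTM zone 12S: λ₀ = -111°, k₀ = 0.9996.
P1 (-42.5853°, -108.1087°) → (737252.407, 5281182.672) m.
P2 (-42.1011°, -107.8178°) → (763138.546, 5334096.854) m.
P3 (-42.4180°, -108.1450°) → (734899.492, 5299862.639) m.

P1: E 737252 m, N 5281183 m; P2: E 763139 m, N 5334097 m; P3: E 734899 m, N 5299863 m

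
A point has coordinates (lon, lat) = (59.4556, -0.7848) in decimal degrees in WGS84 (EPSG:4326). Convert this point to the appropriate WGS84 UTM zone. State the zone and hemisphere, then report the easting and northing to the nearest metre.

Zone 40S: E 773306 m, N 9913176 m

Longitude 59.4556° lies in the 6° band [54°, 60°), giving zone 40; latitude is south of the equator, so 40S.
Zone 40 central meridian λ₀ = 6×40 − 183 = 57°; Δλ = +2.4556°.
Transverse Mercator on WGS84 with k₀ = 0.9996 gives E = 773305.553 m, N = 9913175.709 m.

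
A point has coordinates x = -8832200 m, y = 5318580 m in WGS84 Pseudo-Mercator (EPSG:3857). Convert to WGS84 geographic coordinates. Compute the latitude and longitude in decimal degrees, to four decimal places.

R = 6378137 m. λ = x/R = -79.34100252°.
φ = 2·arctan(exp(y/R)) − 90° = 2·arctan(2.30223) − 90° = 43.04339932°.

lat 43.0434°, lon -79.3410°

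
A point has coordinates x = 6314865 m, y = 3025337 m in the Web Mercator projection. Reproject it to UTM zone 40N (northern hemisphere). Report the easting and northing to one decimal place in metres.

E 472767.6 m, N 2899168.3 m

Web Mercator inverse (R = 6378137 m) → φ = 26.21179987°, λ = 56.72739747°.
UTM 40N forward: E = 472767.618 m, N = 2899168.293 m.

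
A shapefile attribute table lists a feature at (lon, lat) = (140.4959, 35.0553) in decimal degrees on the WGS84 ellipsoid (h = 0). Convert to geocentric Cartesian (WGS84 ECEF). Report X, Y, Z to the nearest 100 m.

WGS84: a = 6378137 m, e² = 0.006694380; N(φ) = a/√(1−e²sin²φ) = 6385191.608 m.
X = (N+h)·cosφ·cosλ = -4032970.857 m; Y = (N+h)·cosφ·sinλ = 3325009.350 m; Z = (N(1−e²)+h)·sinφ = 3642890.742 m.

X -4033000 m, Y 3325000 m, Z 3642900 m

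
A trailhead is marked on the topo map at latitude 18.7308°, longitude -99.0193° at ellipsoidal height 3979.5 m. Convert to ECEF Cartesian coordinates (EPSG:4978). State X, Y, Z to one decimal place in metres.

WGS84: a = 6378137 m, e² = 0.006694380; N(φ) = a/√(1−e²sin²φ) = 6380339.620 m.
X = (N+h)·cosφ·cosλ = -947844.252 m; Y = (N+h)·cosφ·sinλ = -5971433.890 m; Z = (N(1−e²)+h)·sinφ = 2036430.239 m.

X -947844.3 m, Y -5971433.9 m, Z 2036430.2 m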